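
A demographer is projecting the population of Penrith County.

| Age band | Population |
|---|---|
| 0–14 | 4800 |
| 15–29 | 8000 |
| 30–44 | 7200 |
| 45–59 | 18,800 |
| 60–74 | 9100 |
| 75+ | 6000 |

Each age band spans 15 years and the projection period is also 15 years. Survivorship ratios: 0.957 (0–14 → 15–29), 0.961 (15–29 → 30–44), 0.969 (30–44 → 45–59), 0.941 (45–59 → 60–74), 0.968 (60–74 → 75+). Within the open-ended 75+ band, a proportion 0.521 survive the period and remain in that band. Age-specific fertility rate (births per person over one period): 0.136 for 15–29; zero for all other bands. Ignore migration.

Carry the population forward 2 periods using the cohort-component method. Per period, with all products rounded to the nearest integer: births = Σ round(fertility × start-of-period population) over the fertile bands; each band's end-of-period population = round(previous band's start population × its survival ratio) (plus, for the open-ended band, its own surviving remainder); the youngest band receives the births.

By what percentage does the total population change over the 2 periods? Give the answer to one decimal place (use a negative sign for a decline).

[period 1]
Births: 8000 * 0.136 = 1088
15–29: 4800 * 0.957 = 4594
30–44: 8000 * 0.961 = 7688
45–59: 7200 * 0.969 = 6977
60–74: 18800 * 0.941 = 17691
75+: 9100 * 0.968 + 6000 * 0.521 = 8809 + 3126 = 11935
End of period: [1088, 4594, 7688, 6977, 17691, 11935]
[period 2]
Births: 4594 * 0.136 = 625
15–29: 1088 * 0.957 = 1041
30–44: 4594 * 0.961 = 4415
45–59: 7688 * 0.969 = 7450
60–74: 6977 * 0.941 = 6565
75+: 17691 * 0.968 + 11935 * 0.521 = 17125 + 6218 = 23343
End of period: [625, 1041, 4415, 7450, 6565, 23343]
Total: 53900 → 43439; change = -10461; percentage change = -19.4%

-19.4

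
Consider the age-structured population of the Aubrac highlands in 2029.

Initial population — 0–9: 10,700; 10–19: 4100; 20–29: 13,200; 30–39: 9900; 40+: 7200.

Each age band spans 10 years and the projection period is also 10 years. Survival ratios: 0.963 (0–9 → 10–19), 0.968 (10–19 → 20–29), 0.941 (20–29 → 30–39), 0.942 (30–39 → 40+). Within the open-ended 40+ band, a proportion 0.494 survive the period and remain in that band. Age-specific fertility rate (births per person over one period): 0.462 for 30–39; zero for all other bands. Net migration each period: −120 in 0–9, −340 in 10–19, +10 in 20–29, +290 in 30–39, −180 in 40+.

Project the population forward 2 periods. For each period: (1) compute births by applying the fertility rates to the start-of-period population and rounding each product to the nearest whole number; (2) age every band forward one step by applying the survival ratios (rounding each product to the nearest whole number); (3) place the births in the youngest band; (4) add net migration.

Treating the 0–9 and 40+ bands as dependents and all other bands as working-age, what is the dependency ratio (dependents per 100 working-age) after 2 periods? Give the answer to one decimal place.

Period 1.
Births: 9900 × 0.462 = 4574
10–19: 10700 × 0.963 = 10304
20–29: 4100 × 0.968 = 3969
30–39: 13200 × 0.941 = 12421
40+: 9900 × 0.942 + 7200 × 0.494 = 9326 + 3557 = 12883
Net migration: 0–9 − 120 → 4454; 10–19 − 340 → 9964; 20–29 + 10 → 3979; 30–39 + 290 → 12711; 40+ − 180 → 12703
→ [4454, 9964, 3979, 12711, 12703]
Period 2.
Births: 12711 × 0.462 = 5872
10–19: 4454 × 0.963 = 4289
20–29: 9964 × 0.968 = 9645
30–39: 3979 × 0.941 = 3744
40+: 12711 × 0.942 + 12703 × 0.494 = 11974 + 6275 = 18249
Net migration: 0–9 − 120 → 5752; 10–19 − 340 → 3949; 20–29 + 10 → 9655; 30–39 + 290 → 4034; 40+ − 180 → 18069
→ [5752, 3949, 9655, 4034, 18069]
Dependents (band 0–9 + band 40+) = 5752 + 18069 = 23821; working-age = 17638; ratio = 23821/17638 × 100 = 135.1

135.1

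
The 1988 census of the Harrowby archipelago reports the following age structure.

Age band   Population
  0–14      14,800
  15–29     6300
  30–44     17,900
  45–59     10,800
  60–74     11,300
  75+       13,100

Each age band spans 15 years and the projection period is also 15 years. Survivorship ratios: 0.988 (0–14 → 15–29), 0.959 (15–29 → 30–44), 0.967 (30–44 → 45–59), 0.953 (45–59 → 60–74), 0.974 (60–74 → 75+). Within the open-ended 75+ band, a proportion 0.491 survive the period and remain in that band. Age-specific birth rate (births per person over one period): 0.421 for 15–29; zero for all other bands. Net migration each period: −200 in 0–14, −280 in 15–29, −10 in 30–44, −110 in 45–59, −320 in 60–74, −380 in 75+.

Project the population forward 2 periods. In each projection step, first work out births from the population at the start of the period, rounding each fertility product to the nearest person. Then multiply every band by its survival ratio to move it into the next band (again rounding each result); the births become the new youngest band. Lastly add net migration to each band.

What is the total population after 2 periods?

Numbering the groups 1..6 from youngest to oldest:
After projecting period 1:
Births: 6300 × 0.421 = 2652
Group 2: 14800 × 0.988 = 14622
Group 3: 6300 × 0.959 = 6042
Group 4: 17900 × 0.967 = 17309
Group 5: 10800 × 0.953 = 10292
Group 6: 11300 × 0.974 + 13100 × 0.491 = 11006 + 6432 = 17438
Net migration: Group 1 − 200 → 2452; Group 2 − 280 → 14342; Group 3 − 10 → 6032; Group 4 − 110 → 17199; Group 5 − 320 → 9972; Group 6 − 380 → 17058
End of period: [2452, 14342, 6032, 17199, 9972, 17058]
After projecting period 2:
Births: 14342 × 0.421 = 6038
Group 2: 2452 × 0.988 = 2423
Group 3: 14342 × 0.959 = 13754
Group 4: 6032 × 0.967 = 5833
Group 5: 17199 × 0.953 = 16391
Group 6: 9972 × 0.974 + 17058 × 0.491 = 9713 + 8375 = 18088
Net migration: Group 1 − 200 → 5838; Group 2 − 280 → 2143; Group 3 − 10 → 13744; Group 4 − 110 → 5723; Group 5 − 320 → 16071; Group 6 − 380 → 17708
End of period: [5838, 2143, 13744, 5723, 16071, 17708]
Total after period 2: 5838 + 2143 + 13744 + 5723 + 16071 + 17708 = 61227

61227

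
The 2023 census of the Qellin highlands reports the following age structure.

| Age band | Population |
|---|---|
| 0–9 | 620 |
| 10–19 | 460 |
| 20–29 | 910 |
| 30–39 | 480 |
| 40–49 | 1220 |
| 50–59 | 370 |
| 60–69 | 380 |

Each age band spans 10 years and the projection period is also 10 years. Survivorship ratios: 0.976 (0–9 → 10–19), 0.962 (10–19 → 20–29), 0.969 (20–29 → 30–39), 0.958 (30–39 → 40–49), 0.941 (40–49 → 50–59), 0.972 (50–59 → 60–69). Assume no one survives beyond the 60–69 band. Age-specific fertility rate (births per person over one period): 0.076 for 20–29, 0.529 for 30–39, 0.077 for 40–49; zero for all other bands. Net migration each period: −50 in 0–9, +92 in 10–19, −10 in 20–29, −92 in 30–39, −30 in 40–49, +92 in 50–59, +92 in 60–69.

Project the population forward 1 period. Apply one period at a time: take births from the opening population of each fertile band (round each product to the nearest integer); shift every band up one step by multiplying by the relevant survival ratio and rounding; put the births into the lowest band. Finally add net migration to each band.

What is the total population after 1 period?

4409

— Period 1 —
Births: 910 * 0.076 = 69, 480 * 0.529 = 254, 1220 * 0.077 = 94 → total 417
10–19: 620 * 0.976 = 605
20–29: 460 * 0.962 = 443
30–39: 910 * 0.969 = 882
40–49: 480 * 0.958 = 460
50–59: 1220 * 0.941 = 1148
60–69: 370 * 0.972 = 360
Net migration: 0–9 − 50 → 367; 10–19 + 92 → 697; 20–29 − 10 → 433; 30–39 − 92 → 790; 40–49 − 30 → 430; 50–59 + 92 → 1240; 60–69 + 92 → 452
Giving 367 / 697 / 433 / 790 / 430 / 1240 / 452.
Total after period 1: 367 + 697 + 433 + 790 + 430 + 1240 + 452 = 4409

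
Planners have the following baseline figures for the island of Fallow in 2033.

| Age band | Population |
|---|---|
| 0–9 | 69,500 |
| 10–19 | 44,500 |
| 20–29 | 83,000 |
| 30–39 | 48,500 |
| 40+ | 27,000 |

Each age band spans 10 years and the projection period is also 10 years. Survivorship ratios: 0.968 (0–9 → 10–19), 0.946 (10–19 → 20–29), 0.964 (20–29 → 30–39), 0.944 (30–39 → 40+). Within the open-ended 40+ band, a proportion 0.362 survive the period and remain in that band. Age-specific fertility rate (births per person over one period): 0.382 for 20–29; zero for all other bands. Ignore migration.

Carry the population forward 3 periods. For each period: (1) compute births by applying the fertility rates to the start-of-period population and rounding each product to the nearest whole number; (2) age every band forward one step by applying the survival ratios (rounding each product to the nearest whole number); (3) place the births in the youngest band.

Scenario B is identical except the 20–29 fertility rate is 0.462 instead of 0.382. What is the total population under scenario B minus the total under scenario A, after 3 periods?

14433

Numbering the groups 1..5 from youngest to oldest:
Period 1.
Births: 83000 × 0.382 = 31706
Group 2: 69500 × 0.968 = 67276
Group 3: 44500 × 0.946 = 42097
Group 4: 83000 × 0.964 = 80012
Group 5: 48500 × 0.944 + 27000 × 0.362 = 45784 + 9774 = 55558
Population now: 0–9=31706, 10–19=67276, 20–29=42097, 30–39=80012, 40+=55558
Period 2.
Births: 42097 × 0.382 = 16081
Group 2: 31706 × 0.968 = 30691
Group 3: 67276 × 0.946 = 63643
Group 4: 42097 × 0.964 = 40582
Group 5: 80012 × 0.944 + 55558 × 0.362 = 75531 + 20112 = 95643
Population now: 0–9=16081, 10–19=30691, 20–29=63643, 30–39=40582, 40+=95643
Period 3.
Births: 63643 × 0.382 = 24312
Group 2: 16081 × 0.968 = 15566
Group 3: 30691 × 0.946 = 29034
Group 4: 63643 × 0.964 = 61352
Group 5: 40582 × 0.944 + 95643 × 0.362 = 38309 + 34623 = 72932
Population now: 0–9=24312, 10–19=15566, 20–29=29034, 30–39=61352, 40+=72932
Scenario A total after 3 periods: 203196
Scenario B projection —
Period 1.
Births: 83000 × 0.462 = 38346
Group 2: 69500 × 0.968 = 67276
Group 3: 44500 × 0.946 = 42097
Group 4: 83000 × 0.964 = 80012
Group 5: 48500 × 0.944 + 27000 × 0.362 = 45784 + 9774 = 55558
Population now: 0–9=38346, 10–19=67276, 20–29=42097, 30–39=80012, 40+=55558
Period 2.
Births: 42097 × 0.462 = 19449
Group 2: 38346 × 0.968 = 37119
Group 3: 67276 × 0.946 = 63643
Group 4: 42097 × 0.964 = 40582
Group 5: 80012 × 0.944 + 55558 × 0.362 = 75531 + 20112 = 95643
Population now: 0–9=19449, 10–19=37119, 20–29=63643, 30–39=40582, 40+=95643
Period 3.
Births: 63643 × 0.462 = 29403
Group 2: 19449 × 0.968 = 18827
Group 3: 37119 × 0.946 = 35115
Group 4: 63643 × 0.964 = 61352
Group 5: 40582 × 0.944 + 95643 × 0.362 = 38309 + 34623 = 72932
Population now: 0–9=29403, 10–19=18827, 20–29=35115, 30–39=61352, 40+=72932
Scenario B total after 3 periods: 217629
Difference B − A = 217629 − 203196 = 14433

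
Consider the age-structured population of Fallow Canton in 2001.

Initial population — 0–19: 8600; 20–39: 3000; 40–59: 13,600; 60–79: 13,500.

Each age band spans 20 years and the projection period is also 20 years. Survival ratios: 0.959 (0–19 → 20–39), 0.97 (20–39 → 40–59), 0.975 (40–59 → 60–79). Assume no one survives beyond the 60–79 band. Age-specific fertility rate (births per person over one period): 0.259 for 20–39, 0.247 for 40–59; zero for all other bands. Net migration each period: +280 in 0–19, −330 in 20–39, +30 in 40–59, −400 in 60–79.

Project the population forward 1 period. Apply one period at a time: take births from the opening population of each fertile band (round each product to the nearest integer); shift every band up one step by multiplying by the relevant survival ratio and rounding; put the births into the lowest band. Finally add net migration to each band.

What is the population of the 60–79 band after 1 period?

12860

Let band 1 be 0–19 through band 4 = 60–79.
Period 1:
Births: 3000 × 0.259 = 777, 13600 × 0.247 = 3359 ⇒ total 4136
Band 2: 8600 × 0.959 = 8247
Band 3: 3000 × 0.97 = 2910
Band 4: 13600 × 0.975 = 13260
Net migration: Band 1 + 280 → 4416; Band 2 − 330 → 7917; Band 3 + 30 → 2940; Band 4 − 400 → 12860
Population now: 0–19=4416, 20–39=7917, 40–59=2940, 60–79=12860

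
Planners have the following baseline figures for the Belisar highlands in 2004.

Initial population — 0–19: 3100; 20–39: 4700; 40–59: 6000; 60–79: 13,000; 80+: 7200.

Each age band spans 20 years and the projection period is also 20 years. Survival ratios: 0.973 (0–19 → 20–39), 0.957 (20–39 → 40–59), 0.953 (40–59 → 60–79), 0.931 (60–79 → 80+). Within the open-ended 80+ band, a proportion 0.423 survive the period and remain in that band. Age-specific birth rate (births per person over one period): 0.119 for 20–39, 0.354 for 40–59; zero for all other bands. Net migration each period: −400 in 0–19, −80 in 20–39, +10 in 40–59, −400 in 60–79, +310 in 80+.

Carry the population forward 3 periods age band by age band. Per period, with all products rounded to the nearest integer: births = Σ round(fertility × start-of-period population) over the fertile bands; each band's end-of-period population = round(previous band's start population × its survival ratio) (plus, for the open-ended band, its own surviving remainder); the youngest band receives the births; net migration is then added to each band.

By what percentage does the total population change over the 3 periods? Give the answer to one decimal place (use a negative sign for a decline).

-54.3

Period 1.
Births: 4700 × 0.119 = 559, 6000 × 0.354 = 2124 → total 2683
20–39: 3100 × 0.973 = 3016
40–59: 4700 × 0.957 = 4498
60–79: 6000 × 0.953 = 5718
80+: 13000 × 0.931 + 7200 × 0.423 = 12103 + 3046 = 15149
Net migration: 0–19 − 400 → 2283; 20–39 − 80 → 2936; 40–59 + 10 → 4508; 60–79 − 400 → 5318; 80+ + 310 → 15459
→ [2283, 2936, 4508, 5318, 15459]
Period 2.
Births: 2936 × 0.119 = 349, 4508 × 0.354 = 1596 → total 1945
20–39: 2283 × 0.973 = 2221
40–59: 2936 × 0.957 = 2810
60–79: 4508 × 0.953 = 4296
80+: 5318 × 0.931 + 15459 × 0.423 = 4951 + 6539 = 11490
Net migration: 0–19 − 400 → 1545; 20–39 − 80 → 2141; 40–59 + 10 → 2820; 60–79 − 400 → 3896; 80+ + 310 → 11800
→ [1545, 2141, 2820, 3896, 11800]
Period 3.
Births: 2141 × 0.119 = 255, 2820 × 0.354 = 998 → total 1253
20–39: 1545 × 0.973 = 1503
40–59: 2141 × 0.957 = 2049
60–79: 2820 × 0.953 = 2687
80+: 3896 × 0.931 + 11800 × 0.423 = 3627 + 4991 = 8618
Net migration: 0–19 − 400 → 853; 20–39 − 80 → 1423; 40–59 + 10 → 2059; 60–79 − 400 → 2287; 80+ + 310 → 8928
→ [853, 1423, 2059, 2287, 8928]
Total: 34000 → 15550; change = -18450; percentage change = -54.3%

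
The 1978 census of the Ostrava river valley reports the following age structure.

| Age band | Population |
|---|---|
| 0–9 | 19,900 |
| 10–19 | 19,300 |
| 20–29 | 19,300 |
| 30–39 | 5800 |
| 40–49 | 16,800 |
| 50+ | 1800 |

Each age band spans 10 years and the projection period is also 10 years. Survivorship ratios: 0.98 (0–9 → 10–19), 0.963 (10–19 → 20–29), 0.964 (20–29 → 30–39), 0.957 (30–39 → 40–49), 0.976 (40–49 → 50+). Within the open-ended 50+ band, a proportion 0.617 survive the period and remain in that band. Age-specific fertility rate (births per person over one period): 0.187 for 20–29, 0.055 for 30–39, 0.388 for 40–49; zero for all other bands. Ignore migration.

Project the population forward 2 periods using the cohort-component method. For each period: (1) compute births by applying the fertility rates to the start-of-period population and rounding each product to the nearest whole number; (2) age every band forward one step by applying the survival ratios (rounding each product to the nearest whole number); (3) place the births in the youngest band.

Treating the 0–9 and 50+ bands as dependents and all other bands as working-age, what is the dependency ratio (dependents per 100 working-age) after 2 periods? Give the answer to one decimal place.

35.3

Numbering the groups 1..6 from youngest to oldest:
— Period 1 —
Births: 19300 × 0.187 = 3609 ; 5800 × 0.055 = 319 ; 16800 × 0.388 = 6518 → total 10446
Group 2: 19900 × 0.98 = 19502
Group 3: 19300 × 0.963 = 18586
Group 4: 19300 × 0.964 = 18605
Group 5: 5800 × 0.957 = 5551
Group 6: 16800 × 0.976 + 1800 × 0.617 = 16397 + 1111 = 17508
Population now: 0–9=10446, 10–19=19502, 20–29=18586, 30–39=18605, 40–49=5551, 50+=17508
— Period 2 —
Births: 18586 × 0.187 = 3476 ; 18605 × 0.055 = 1023 ; 5551 × 0.388 = 2154 → total 6653
Group 2: 10446 × 0.98 = 10237
Group 3: 19502 × 0.963 = 18780
Group 4: 18586 × 0.964 = 17917
Group 5: 18605 × 0.957 = 17805
Group 6: 5551 × 0.976 + 17508 × 0.617 = 5418 + 10802 = 16220
Population now: 0–9=6653, 10–19=10237, 20–29=18780, 30–39=17917, 40–49=17805, 50+=16220
Dependents (band 0–9 + band 50+) = 6653 + 16220 = 22873; working-age = 64739; ratio = 22873/64739 × 100 = 35.3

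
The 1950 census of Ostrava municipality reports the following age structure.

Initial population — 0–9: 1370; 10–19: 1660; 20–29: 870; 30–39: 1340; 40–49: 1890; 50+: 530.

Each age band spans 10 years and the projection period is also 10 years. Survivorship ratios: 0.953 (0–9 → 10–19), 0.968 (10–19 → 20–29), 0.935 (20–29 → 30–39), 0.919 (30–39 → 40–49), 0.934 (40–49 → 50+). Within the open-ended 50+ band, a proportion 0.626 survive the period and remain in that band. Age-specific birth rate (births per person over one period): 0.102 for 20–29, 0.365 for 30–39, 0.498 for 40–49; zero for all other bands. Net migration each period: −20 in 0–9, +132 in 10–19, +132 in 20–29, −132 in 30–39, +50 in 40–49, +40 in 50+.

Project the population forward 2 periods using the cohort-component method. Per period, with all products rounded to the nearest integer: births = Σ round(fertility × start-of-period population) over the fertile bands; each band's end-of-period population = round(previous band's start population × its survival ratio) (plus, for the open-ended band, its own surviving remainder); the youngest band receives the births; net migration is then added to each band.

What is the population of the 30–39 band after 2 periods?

(Bands numbered youngest = 1 to oldest = 6.)
After projecting period 1:
Births: 870 × 0.102 = 89 ; 1340 × 0.365 = 489 ; 1890 × 0.498 = 941 → 1519
Band 2: 1370 × 0.953 = 1306
Band 3: 1660 × 0.968 = 1607
Band 4: 870 × 0.935 = 813
Band 5: 1340 × 0.919 = 1231
Band 6: 1890 × 0.934 + 530 × 0.626 = 1765 + 332 = 2097
Net migration: Band 1 − 20 → 1499; Band 2 + 132 → 1438; Band 3 + 132 → 1739; Band 4 − 132 → 681; Band 5 + 50 → 1281; Band 6 + 40 → 2137
End of period: [1499, 1438, 1739, 681, 1281, 2137]
After projecting period 2:
Births: 1739 × 0.102 = 177 ; 681 × 0.365 = 249 ; 1281 × 0.498 = 638 → 1064
Band 2: 1499 × 0.953 = 1429
Band 3: 1438 × 0.968 = 1392
Band 4: 1739 × 0.935 = 1626
Band 5: 681 × 0.919 = 626
Band 6: 1281 × 0.934 + 2137 × 0.626 = 1196 + 1338 = 2534
Net migration: Band 1 − 20 → 1044; Band 2 + 132 → 1561; Band 3 + 132 → 1524; Band 4 − 132 → 1494; Band 5 + 50 → 676; Band 6 + 40 → 2574
End of period: [1044, 1561, 1524, 1494, 676, 2574]

1494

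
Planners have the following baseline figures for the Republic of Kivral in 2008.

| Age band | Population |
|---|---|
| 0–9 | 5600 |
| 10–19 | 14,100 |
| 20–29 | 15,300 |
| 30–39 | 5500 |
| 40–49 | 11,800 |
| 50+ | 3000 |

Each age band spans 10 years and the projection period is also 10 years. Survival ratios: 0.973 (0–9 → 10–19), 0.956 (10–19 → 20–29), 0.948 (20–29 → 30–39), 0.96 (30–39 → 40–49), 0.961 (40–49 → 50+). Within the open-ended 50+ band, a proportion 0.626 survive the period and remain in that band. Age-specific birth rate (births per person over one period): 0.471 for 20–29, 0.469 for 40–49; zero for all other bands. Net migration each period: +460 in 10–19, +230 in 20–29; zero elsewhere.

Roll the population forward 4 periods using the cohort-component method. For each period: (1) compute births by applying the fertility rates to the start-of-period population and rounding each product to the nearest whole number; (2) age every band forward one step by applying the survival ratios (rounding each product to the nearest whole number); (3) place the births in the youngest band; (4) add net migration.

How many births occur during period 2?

8933

Call the groups 1 to 6, youngest first.
After projecting period 1:
Births: 15300 × 0.471 = 7206, 11800 × 0.469 = 5534 ⇒ total 12740
Group 2: 5600 × 0.973 = 5449
Group 3: 14100 × 0.956 = 13480
Group 4: 15300 × 0.948 = 14504
Group 5: 5500 × 0.96 = 5280
Group 6: 11800 × 0.961 + 3000 × 0.626 = 11340 + 1878 = 13218
Net migration: Group 2 + 460 → 5909; Group 3 + 230 → 13710
Population now: 0–9=12740, 10–19=5909, 20–29=13710, 30–39=14504, 40–49=5280, 50+=13218
After projecting period 2:
Births: 13710 × 0.471 = 6457, 5280 × 0.469 = 2476 ⇒ total 8933
Group 2: 12740 × 0.973 = 12396
Group 3: 5909 × 0.956 = 5649
Group 4: 13710 × 0.948 = 12997
Group 5: 14504 × 0.96 = 13924
Group 6: 5280 × 0.961 + 13218 × 0.626 = 5074 + 8274 = 13348
Net migration: Group 2 + 460 → 12856; Group 3 + 230 → 5879
Population now: 0–9=8933, 10–19=12856, 20–29=5879, 30–39=12997, 40–49=13924, 50+=13348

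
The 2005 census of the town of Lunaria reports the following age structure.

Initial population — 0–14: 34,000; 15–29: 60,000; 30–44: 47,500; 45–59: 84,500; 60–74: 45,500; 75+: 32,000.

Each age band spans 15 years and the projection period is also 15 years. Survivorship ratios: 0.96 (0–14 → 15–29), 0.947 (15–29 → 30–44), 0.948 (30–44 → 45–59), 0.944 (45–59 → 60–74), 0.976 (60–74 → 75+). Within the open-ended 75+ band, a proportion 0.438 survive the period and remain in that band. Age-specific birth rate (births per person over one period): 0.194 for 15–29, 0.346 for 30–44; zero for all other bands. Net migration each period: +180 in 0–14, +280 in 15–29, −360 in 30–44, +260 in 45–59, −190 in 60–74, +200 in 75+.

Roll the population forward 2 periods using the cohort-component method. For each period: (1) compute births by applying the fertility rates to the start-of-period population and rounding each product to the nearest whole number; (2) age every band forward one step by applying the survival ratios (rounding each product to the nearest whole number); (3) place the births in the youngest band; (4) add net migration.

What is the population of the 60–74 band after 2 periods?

42564

Numbering the bands 1..6 from youngest to oldest:
Period 1:
Births: 60000 × 0.194 = 11640, 47500 × 0.346 = 16435 — total 28075
Band 2: 34000 × 0.96 = 32640
Band 3: 60000 × 0.947 = 56820
Band 4: 47500 × 0.948 = 45030
Band 5: 84500 × 0.944 = 79768
Band 6: 45500 × 0.976 + 32000 × 0.438 = 44408 + 14016 = 58424
Net migration: Band 1 + 180 → 28255; Band 2 + 280 → 32920; Band 3 − 360 → 56460; Band 4 + 260 → 45290; Band 5 − 190 → 79578; Band 6 + 200 → 58624
End of period: [28255, 32920, 56460, 45290, 79578, 58624]
Period 2:
Births: 32920 × 0.194 = 6386, 56460 × 0.346 = 19535 — total 25921
Band 2: 28255 × 0.96 = 27125
Band 3: 32920 × 0.947 = 31175
Band 4: 56460 × 0.948 = 53524
Band 5: 45290 × 0.944 = 42754
Band 6: 79578 × 0.976 + 58624 × 0.438 = 77668 + 25677 = 103345
Net migration: Band 1 + 180 → 26101; Band 2 + 280 → 27405; Band 3 − 360 → 30815; Band 4 + 260 → 53784; Band 5 − 190 → 42564; Band 6 + 200 → 103545
End of period: [26101, 27405, 30815, 53784, 42564, 103545]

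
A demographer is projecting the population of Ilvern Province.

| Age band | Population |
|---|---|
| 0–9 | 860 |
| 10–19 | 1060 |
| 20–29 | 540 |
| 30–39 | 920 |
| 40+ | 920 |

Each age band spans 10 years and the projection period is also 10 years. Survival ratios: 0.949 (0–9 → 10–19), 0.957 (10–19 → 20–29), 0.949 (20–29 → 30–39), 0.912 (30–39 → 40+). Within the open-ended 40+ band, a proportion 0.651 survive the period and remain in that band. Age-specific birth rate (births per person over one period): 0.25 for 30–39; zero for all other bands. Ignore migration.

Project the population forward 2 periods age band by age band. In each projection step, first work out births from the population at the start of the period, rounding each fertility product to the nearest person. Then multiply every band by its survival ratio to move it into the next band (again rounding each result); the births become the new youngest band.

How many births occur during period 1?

[period 1]
Births: 920 × 0.25 = 230
10–19: 860 × 0.949 = 816
20–29: 1060 × 0.957 = 1014
30–39: 540 × 0.949 = 512
40+: 920 × 0.912 + 920 × 0.651 = 839 + 599 = 1438
End of period: [230, 816, 1014, 512, 1438]

230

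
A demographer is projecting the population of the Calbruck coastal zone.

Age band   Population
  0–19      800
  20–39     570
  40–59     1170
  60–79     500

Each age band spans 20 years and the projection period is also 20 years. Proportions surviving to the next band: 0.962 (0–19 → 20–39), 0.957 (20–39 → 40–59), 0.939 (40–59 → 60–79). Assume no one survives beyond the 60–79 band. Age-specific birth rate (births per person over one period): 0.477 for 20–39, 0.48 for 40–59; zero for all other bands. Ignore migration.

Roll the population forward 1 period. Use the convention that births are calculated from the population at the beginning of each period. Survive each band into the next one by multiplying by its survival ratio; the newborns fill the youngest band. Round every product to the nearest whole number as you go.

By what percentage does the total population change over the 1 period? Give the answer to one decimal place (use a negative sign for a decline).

Call the bands 1 to 4, youngest first.
Period 1:
Births: 570 * 0.477 = 272  |  1170 * 0.48 = 562 → total 834
Band 2: 800 * 0.962 = 770
Band 3: 570 * 0.957 = 545
Band 4: 1170 * 0.939 = 1099
Population now: 0–19=834, 20–39=770, 40–59=545, 60–79=1099
Total: 3040 → 3248; change = 208; percentage change = 6.8%

6.8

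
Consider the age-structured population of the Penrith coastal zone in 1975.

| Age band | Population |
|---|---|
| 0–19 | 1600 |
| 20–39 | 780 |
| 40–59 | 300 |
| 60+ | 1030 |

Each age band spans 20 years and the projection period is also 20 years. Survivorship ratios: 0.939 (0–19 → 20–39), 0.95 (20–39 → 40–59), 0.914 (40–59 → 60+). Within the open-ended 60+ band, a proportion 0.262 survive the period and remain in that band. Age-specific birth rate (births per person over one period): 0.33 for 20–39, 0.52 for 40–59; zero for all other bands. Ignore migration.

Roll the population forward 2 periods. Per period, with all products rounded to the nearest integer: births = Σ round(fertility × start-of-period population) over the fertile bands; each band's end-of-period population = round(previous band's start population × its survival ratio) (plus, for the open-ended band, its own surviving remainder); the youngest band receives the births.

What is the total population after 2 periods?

Call the groups 1 to 4, youngest first.
Period 1:
Births: 780 × 0.33 = 257 ; 300 × 0.52 = 156 → total 413
Group 2: 1600 × 0.939 = 1502
Group 3: 780 × 0.95 = 741
Group 4: 300 × 0.914 + 1030 × 0.262 = 274 + 270 = 544
Giving 413 / 1502 / 741 / 544.
Period 2:
Births: 1502 × 0.33 = 496 ; 741 × 0.52 = 385 → total 881
Group 2: 413 × 0.939 = 388
Group 3: 1502 × 0.95 = 1427
Group 4: 741 × 0.914 + 544 × 0.262 = 677 + 143 = 820
Giving 881 / 388 / 1427 / 820.
Total after period 2: 881 + 388 + 1427 + 820 = 3516

3516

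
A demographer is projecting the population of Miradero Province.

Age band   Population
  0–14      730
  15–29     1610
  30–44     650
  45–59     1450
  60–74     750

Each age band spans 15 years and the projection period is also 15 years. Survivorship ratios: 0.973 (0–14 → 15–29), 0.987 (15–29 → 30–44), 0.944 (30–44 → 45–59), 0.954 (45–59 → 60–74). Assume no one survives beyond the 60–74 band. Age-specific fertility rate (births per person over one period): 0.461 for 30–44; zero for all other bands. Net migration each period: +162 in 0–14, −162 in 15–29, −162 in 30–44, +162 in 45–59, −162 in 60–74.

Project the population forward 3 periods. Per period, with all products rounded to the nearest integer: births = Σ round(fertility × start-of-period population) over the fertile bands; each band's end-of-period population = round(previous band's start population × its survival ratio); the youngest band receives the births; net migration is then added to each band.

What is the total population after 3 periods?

— Period 1 —
Births: 650 × 0.461 = 300
15–29: 730 × 0.973 = 710
30–44: 1610 × 0.987 = 1589
45–59: 650 × 0.944 = 614
60–74: 1450 × 0.954 = 1383
Net migration: 0–14 + 162 → 462; 15–29 − 162 → 548; 30–44 − 162 → 1427; 45–59 + 162 → 776; 60–74 − 162 → 1221
End of period: [462, 548, 1427, 776, 1221]
— Period 2 —
Births: 1427 × 0.461 = 658
15–29: 462 × 0.973 = 450
30–44: 548 × 0.987 = 541
45–59: 1427 × 0.944 = 1347
60–74: 776 × 0.954 = 740
Net migration: 0–14 + 162 → 820; 15–29 − 162 → 288; 30–44 − 162 → 379; 45–59 + 162 → 1509; 60–74 − 162 → 578
End of period: [820, 288, 379, 1509, 578]
— Period 3 —
Births: 379 × 0.461 = 175
15–29: 820 × 0.973 = 798
30–44: 288 × 0.987 = 284
45–59: 379 × 0.944 = 358
60–74: 1509 × 0.954 = 1440
Net migration: 0–14 + 162 → 337; 15–29 − 162 → 636; 30–44 − 162 → 122; 45–59 + 162 → 520; 60–74 − 162 → 1278
End of period: [337, 636, 122, 520, 1278]
Total after period 3: 337 + 636 + 122 + 520 + 1278 = 2893

2893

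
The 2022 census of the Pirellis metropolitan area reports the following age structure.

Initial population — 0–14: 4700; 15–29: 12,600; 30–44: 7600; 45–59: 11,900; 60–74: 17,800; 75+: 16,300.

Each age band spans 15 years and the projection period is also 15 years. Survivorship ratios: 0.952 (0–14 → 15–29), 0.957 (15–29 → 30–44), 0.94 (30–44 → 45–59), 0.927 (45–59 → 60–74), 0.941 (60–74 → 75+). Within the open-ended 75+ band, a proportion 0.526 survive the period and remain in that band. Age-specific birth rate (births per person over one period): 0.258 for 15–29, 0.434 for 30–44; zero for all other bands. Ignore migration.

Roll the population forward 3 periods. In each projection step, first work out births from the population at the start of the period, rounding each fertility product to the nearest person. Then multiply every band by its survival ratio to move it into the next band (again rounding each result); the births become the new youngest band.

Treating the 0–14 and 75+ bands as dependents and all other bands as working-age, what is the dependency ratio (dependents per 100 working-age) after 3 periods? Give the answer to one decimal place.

83.4

Let group 1 be 0–14 through group 6 = 75+.
Period 1.
Births: 12600 × 0.258 = 3251  |  7600 × 0.434 = 3298 ⇒ total 6549
Group 2: 4700 × 0.952 = 4474
Group 3: 12600 × 0.957 = 12058
Group 4: 7600 × 0.94 = 7144
Group 5: 11900 × 0.927 = 11031
Group 6: 17800 × 0.941 + 16300 × 0.526 = 16750 + 8574 = 25324
Population now: 0–14=6549, 15–29=4474, 30–44=12058, 45–59=7144, 60–74=11031, 75+=25324
Period 2.
Births: 4474 × 0.258 = 1154  |  12058 × 0.434 = 5233 ⇒ total 6387
Group 2: 6549 × 0.952 = 6235
Group 3: 4474 × 0.957 = 4282
Group 4: 12058 × 0.94 = 11335
Group 5: 7144 × 0.927 = 6622
Group 6: 11031 × 0.941 + 25324 × 0.526 = 10380 + 13320 = 23700
Population now: 0–14=6387, 15–29=6235, 30–44=4282, 45–59=11335, 60–74=6622, 75+=23700
Period 3.
Births: 6235 × 0.258 = 1609  |  4282 × 0.434 = 1858 ⇒ total 3467
Group 2: 6387 × 0.952 = 6080
Group 3: 6235 × 0.957 = 5967
Group 4: 4282 × 0.94 = 4025
Group 5: 11335 × 0.927 = 10508
Group 6: 6622 × 0.941 + 23700 × 0.526 = 6231 + 12466 = 18697
Population now: 0–14=3467, 15–29=6080, 30–44=5967, 45–59=4025, 60–74=10508, 75+=18697
Dependents (band 0–14 + band 75+) = 3467 + 18697 = 22164; working-age = 26580; ratio = 22164/26580 × 100 = 83.4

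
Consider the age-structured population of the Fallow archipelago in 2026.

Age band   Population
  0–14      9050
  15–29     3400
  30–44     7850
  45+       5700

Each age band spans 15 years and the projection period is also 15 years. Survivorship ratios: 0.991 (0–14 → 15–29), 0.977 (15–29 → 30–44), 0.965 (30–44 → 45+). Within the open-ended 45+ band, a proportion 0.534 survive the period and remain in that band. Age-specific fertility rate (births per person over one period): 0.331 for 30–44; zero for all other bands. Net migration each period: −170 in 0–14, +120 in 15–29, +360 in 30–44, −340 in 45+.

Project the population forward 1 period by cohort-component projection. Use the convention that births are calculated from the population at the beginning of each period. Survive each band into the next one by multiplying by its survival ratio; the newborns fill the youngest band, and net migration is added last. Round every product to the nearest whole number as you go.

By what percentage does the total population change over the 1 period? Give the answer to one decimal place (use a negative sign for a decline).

Period 1:
Births: 7850 × 0.331 = 2598
15–29: 9050 × 0.991 = 8969
30–44: 3400 × 0.977 = 3322
45+: 7850 × 0.965 + 5700 × 0.534 = 7575 + 3044 = 10619
Net migration: 0–14 − 170 → 2428; 15–29 + 120 → 9089; 30–44 + 360 → 3682; 45+ − 340 → 10279
End of period: [2428, 9089, 3682, 10279]
Total: 26000 → 25478; change = -522; percentage change = -2.0%

-2.0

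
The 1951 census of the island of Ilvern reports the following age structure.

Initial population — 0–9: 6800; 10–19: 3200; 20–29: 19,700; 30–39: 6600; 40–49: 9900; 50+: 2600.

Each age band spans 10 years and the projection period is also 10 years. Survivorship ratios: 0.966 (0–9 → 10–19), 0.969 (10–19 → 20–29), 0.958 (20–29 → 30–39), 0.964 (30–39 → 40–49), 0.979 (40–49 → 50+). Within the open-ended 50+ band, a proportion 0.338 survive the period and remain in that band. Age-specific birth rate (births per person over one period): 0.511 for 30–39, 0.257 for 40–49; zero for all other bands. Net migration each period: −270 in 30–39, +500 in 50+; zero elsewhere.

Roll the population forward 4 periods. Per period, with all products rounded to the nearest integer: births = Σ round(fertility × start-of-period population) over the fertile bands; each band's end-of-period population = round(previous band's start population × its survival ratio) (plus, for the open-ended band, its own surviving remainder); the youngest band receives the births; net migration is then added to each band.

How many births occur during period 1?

5917

Call the bands 1 to 6, youngest first.
[period 1]
Births: 6600 * 0.511 = 3373, 9900 * 0.257 = 2544 → total 5917
Band 2: 6800 * 0.966 = 6569
Band 3: 3200 * 0.969 = 3101
Band 4: 19700 * 0.958 = 18873
Band 5: 6600 * 0.964 = 6362
Band 6: 9900 * 0.979 + 2600 * 0.338 = 9692 + 879 = 10571
Net migration: Band 4 − 270 → 18603; Band 6 + 500 → 11071
Population now: 0–9=5917, 10–19=6569, 20–29=3101, 30–39=18603, 40–49=6362, 50+=11071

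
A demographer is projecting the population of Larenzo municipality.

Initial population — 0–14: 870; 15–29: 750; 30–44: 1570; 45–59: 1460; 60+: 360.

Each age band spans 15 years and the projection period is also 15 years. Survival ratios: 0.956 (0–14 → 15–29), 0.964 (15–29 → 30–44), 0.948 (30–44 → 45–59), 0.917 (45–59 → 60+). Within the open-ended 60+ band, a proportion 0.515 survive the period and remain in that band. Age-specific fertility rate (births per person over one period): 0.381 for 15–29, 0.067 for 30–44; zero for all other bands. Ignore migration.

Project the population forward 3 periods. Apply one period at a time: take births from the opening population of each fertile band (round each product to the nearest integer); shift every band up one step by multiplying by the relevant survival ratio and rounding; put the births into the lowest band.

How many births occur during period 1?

Let group 1 be 0–14 through group 5 = 60+.
Period 1:
Births: 750 × 0.381 = 286 ; 1570 × 0.067 = 105 → total 391
Group 2: 870 × 0.956 = 832
Group 3: 750 × 0.964 = 723
Group 4: 1570 × 0.948 = 1488
Group 5: 1460 × 0.917 + 360 × 0.515 = 1339 + 185 = 1524
End of period: [391, 832, 723, 1488, 1524]

391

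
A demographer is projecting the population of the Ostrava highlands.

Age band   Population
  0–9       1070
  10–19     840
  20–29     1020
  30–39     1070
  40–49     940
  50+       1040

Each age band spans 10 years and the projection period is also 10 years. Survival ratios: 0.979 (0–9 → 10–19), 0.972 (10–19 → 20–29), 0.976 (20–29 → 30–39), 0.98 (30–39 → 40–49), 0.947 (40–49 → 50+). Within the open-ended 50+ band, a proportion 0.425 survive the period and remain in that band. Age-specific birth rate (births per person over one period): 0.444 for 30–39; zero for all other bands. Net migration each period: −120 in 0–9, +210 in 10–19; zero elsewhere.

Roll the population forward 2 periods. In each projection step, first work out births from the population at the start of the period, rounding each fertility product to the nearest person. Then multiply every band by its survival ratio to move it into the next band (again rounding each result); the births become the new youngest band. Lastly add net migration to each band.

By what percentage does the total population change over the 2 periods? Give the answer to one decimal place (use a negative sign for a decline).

-9.1

Call the bands 1 to 6, youngest first.
[period 1]
Births: 1070 * 0.444 = 475
Band 2: 1070 * 0.979 = 1048
Band 3: 840 * 0.972 = 816
Band 4: 1020 * 0.976 = 996
Band 5: 1070 * 0.98 = 1049
Band 6: 940 * 0.947 + 1040 * 0.425 = 890 + 442 = 1332
Net migration: Band 1 − 120 → 355; Band 2 + 210 → 1258
Giving 355 / 1258 / 816 / 996 / 1049 / 1332.
[period 2]
Births: 996 * 0.444 = 442
Band 2: 355 * 0.979 = 348
Band 3: 1258 * 0.972 = 1223
Band 4: 816 * 0.976 = 796
Band 5: 996 * 0.98 = 976
Band 6: 1049 * 0.947 + 1332 * 0.425 = 993 + 566 = 1559
Net migration: Band 1 − 120 → 322; Band 2 + 210 → 558
Giving 322 / 558 / 1223 / 796 / 976 / 1559.
Total: 5980 → 5434; change = -546; percentage change = -9.1%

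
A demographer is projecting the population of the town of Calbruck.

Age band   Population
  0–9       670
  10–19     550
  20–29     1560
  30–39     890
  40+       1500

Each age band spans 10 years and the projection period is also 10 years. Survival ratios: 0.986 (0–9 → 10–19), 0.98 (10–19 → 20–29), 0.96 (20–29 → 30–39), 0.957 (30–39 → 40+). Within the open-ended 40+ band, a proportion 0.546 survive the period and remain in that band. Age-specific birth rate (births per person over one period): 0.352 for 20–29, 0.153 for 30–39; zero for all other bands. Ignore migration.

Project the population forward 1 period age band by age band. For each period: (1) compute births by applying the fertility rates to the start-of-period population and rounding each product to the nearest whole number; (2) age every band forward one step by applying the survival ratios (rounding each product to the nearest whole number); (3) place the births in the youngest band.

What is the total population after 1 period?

5054

Numbering the bands 1..5 from youngest to oldest:
After projecting period 1:
Births: 1560 × 0.352 = 549  |  890 × 0.153 = 136 → total 685
Band 2: 670 × 0.986 = 661
Band 3: 550 × 0.98 = 539
Band 4: 1560 × 0.96 = 1498
Band 5: 890 × 0.957 + 1500 × 0.546 = 852 + 819 = 1671
End of period: [685, 661, 539, 1498, 1671]
Total after period 1: 685 + 661 + 539 + 1498 + 1671 = 5054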